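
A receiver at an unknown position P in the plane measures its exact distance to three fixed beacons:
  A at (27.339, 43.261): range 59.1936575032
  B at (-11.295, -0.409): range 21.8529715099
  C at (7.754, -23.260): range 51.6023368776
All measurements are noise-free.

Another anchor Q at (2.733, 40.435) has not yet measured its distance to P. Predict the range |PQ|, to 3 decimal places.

37.032

eq1: (x − 27.339)² + (y − 43.261)² = 59.1936575032²
eq2: (x + 11.295)² + (y + 0.409)² = 21.8529715099²
eq3: (x − 7.754)² + (y + 23.260)² = 51.6023368776²
eq3−eq1, eq3−eq2 (x²,y² cancel):
  39.170·x + 133.042·y = 1176.695009
  -38.098·x + 45.702·y = 1711.840997
det = 39.170·45.702 − 133.042·-38.098 = 6858.781456
x = (1176.695009·45.702 − 133.042·1711.840997) / 6858.781456 = -25.364481
y = (39.170·1711.840997 − 1176.695009·-38.098) / 6858.781456 = 16.312305
|P − Q| = √((-25.364481 − 2.733)² + (16.312305 − 40.435)²) = 37.032052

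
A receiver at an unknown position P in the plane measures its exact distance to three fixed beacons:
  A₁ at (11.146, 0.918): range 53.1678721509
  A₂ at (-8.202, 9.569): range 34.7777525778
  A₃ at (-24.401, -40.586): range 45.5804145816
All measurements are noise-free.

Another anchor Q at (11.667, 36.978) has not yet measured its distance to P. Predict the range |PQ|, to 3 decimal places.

64.376

eq1: (x − 11.146)² + (y − 0.918)² = 53.1678721509²
eq2: (x + 8.202)² + (y − 9.569)² = 34.7777525778²
eq3: (x + 24.401)² + (y + 40.586)² = 45.5804145816²
eq2−eq1, eq2−eq3 (x²,y² cancel):
  38.696·x − 17.302·y = -1651.093080
  -32.398·x − 100.310·y = 1215.711513
det = 38.696·-100.310 − -17.302·-32.398 = -4442.145956
x = (-1651.093080·-100.310 − -17.302·1215.711513) / -4442.145956 = -42.019193
y = (38.696·1215.711513 − -1651.093080·-32.398) / -4442.145956 = 1.451762
|P − Q| = √((-42.019193 − 11.667)² + (1.451762 − 36.978)²) = 64.376400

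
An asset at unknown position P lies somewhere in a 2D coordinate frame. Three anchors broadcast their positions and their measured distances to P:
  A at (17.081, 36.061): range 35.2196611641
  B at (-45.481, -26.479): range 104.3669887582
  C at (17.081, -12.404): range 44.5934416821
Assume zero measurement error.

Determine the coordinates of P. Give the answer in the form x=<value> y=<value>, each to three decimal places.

x=48.189 y=19.547

eq1: (x − 17.081)² + (y − 36.061)² = 35.2196611641²
eq2: (x + 45.481)² + (y + 26.479)² = 104.3669887582²
eq3: (x − 17.081)² + (y + 12.404)² = 44.5934416821²
eq1−eq3, eq1−eq2 (x²,y² cancel):
  0.000·x − 96.930·y = -1894.687014
  -125.124·x − 125.080·y = -8474.541290
det = 0.000·-125.080 − -96.930·-125.124 = -12128.269320
x = (-1894.687014·-125.080 − -96.930·-8474.541290) / -12128.269320 = 48.189055
y = (0.000·-8474.541290 − -1894.687014·-125.124) / -12128.269320 = 19.546962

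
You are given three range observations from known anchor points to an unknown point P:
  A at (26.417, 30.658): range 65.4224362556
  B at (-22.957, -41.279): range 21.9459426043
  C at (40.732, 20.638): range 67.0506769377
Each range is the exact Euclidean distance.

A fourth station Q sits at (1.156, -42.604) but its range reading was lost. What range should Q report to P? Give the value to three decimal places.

eq1: (x − 26.417)² + (y − 30.658)² = 65.4224362556²
eq2: (x + 22.957)² + (y + 41.279)² = 21.9459426043²
eq3: (x − 40.732)² + (y − 20.638)² = 67.0506769377²
eq3−eq2, eq3−eq1 (x²,y² cancel):
  -127.378·x − 123.834·y = 4160.125703
  -28.630·x + 20.040·y = -231.553903
det = -127.378·20.040 − -123.834·-28.630 = -6098.022540
x = (4160.125703·20.040 − -123.834·-231.553903) / -6098.022540 = -8.969247
y = (-127.378·-231.553903 − 4160.125703·-28.630) / -6098.022540 = -24.368436
|P − Q| = √((-8.969247 − 1.156)² + (-24.368436 − -42.604)²) = 20.858006

20.858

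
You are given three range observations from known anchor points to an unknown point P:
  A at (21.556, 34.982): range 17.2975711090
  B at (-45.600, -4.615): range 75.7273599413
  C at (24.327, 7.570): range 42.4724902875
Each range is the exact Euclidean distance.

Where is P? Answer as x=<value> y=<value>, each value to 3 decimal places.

eq1: (x − 21.556)² + (y − 34.982)² = 17.2975711090²
eq2: (x + 45.600)² + (y + 4.615)² = 75.7273599413²
eq3: (x − 24.327)² + (y − 7.570)² = 42.4724902875²
eq1−eq2, eq1−eq3 (x²,y² cancel):
  -134.312·x − 79.194·y = -5023.170312
  5.542·x − 54.824·y = -2544.000096
det = -134.312·-54.824 − -79.194·5.542 = 7802.414236
x = (-5023.170312·-54.824 − -79.194·-2544.000096) / 7802.414236 = 9.474086
y = (-134.312·-2544.000096 − -5023.170312·5.542) / 7802.414236 = 47.360745

x=9.474 y=47.361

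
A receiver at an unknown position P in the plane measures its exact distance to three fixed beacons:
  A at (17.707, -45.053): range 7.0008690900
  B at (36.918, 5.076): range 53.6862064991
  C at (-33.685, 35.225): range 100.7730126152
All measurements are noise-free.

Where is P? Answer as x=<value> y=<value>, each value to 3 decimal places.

eq1: (x − 17.707)² + (y + 45.053)² = 7.0008690900²
eq2: (x − 36.918)² + (y − 5.076)² = 53.6862064991²
eq3: (x + 33.685)² + (y − 35.225)² = 100.7730126152²
eq2−eq3, eq2−eq1 (x²,y² cancel):
  -141.206·x + 60.298·y = -6286.215953
  -38.422·x − 100.258·y = 3787.802758
det = -141.206·-100.258 − 60.298·-38.422 = 16473.800904
x = (-6286.215953·-100.258 − 60.298·3787.802758) / 16473.800904 = 24.393066
y = (-141.206·3787.802758 − -6286.215953·-38.422) / 16473.800904 = -47.128739

x=24.393 y=-47.129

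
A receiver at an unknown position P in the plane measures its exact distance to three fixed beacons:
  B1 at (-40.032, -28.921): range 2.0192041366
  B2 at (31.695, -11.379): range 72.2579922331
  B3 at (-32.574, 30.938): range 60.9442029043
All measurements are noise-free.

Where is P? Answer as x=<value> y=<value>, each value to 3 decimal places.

eq1: (x + 40.032)² + (y + 28.921)² = 2.0192041366²
eq2: (x − 31.695)² + (y + 11.379)² = 72.2579922331²
eq3: (x + 32.574)² + (y − 30.938)² = 60.9442029043²
eq3−eq1, eq3−eq2 (x²,y² cancel):
  -14.916·x − 119.718·y = 4130.878627
  128.538·x − 84.634·y = -2391.192228
det = -14.916·-84.634 − -119.718·128.538 = 16650.713028
x = (4130.878627·-84.634 − -119.718·-2391.192228) / 16650.713028 = -38.189448
y = (-14.916·-2391.192228 − 4130.878627·128.538) / 16650.713028 = -29.746946

x=-38.189 y=-29.747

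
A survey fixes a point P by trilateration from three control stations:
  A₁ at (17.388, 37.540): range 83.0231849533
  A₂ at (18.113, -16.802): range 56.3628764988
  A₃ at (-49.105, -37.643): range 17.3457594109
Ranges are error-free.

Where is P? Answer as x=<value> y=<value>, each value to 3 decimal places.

x=-37.713 y=-24.563

eq1: (x − 17.388)² + (y − 37.540)² = 83.0231849533²
eq2: (x − 18.113)² + (y + 16.802)² = 56.3628764988²
eq3: (x + 49.105)² + (y + 37.643)² = 17.3457594109²
eq2−eq1, eq2−eq3 (x²,y² cancel):
  -1.450·x + 108.684·y = -2614.869222
  -134.436·x − 41.682·y = 6093.806979
det = -1.450·-41.682 − 108.684·-134.436 = 14671.481124
x = (-2614.869222·-41.682 − 108.684·6093.806979) / 14671.481124 = -37.713053
y = (-1.450·6093.806979 − -2614.869222·-134.436) / 14671.481124 = -24.562522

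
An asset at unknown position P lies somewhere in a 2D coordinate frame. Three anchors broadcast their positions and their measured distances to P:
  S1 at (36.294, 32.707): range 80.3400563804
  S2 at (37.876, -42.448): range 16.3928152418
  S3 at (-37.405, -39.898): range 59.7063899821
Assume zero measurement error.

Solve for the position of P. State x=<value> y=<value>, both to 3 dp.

x=21.953 y=-46.343

eq1: (x − 36.294)² + (y − 32.707)² = 80.3400563804²
eq2: (x − 37.876)² + (y + 42.448)² = 16.3928152418²
eq3: (x + 37.405)² + (y + 39.898)² = 59.7063899821²
eq1−eq3, eq1−eq2 (x²,y² cancel):
  -147.398·x − 145.210·y = 3493.653799
  3.164·x − 150.310·y = 7035.222063
det = -147.398·-150.310 − -145.210·3.164 = 22614.837820
x = (3493.653799·-150.310 − -145.210·7035.222063) / 22614.837820 = 21.952556
y = (-147.398·7035.222063 − 3493.653799·3.164) / 22614.837820 = -46.342653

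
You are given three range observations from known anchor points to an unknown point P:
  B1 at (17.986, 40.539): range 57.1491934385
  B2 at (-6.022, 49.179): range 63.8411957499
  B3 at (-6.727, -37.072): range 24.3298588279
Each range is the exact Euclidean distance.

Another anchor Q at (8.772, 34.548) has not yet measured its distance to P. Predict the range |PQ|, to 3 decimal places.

49.282

eq1: (x − 17.986)² + (y − 40.539)² = 57.1491934385²
eq2: (x + 6.022)² + (y − 49.179)² = 63.8411957499²
eq3: (x + 6.727)² + (y + 37.072)² = 24.3298588279²
eq3−eq2, eq3−eq1 (x²,y² cancel):
  1.410·x + 172.502·y = -2448.503432
  49.426·x + 155.222·y = -2126.767276
det = 1.410·155.222 − 172.502·49.426 = -8307.220832
x = (-2448.503432·155.222 − 172.502·-2126.767276) / -8307.220832 = 1.587774
y = (1.410·-2126.767276 − -2448.503432·49.426) / -8307.220832 = -14.207036
|P − Q| = √((1.587774 − 8.772)² + (-14.207036 − 34.548)²) = 49.281504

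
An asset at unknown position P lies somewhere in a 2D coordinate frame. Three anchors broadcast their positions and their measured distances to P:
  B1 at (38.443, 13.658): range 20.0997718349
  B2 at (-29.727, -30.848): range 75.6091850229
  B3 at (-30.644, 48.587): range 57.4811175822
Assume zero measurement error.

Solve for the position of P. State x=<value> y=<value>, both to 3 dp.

x=21.618 y=24.654

eq1: (x − 38.443)² + (y − 13.658)² = 20.0997718349²
eq2: (x + 29.727)² + (y + 30.848)² = 75.6091850229²
eq3: (x + 30.644)² + (y − 48.587)² = 57.4811175822²
eq2−eq1, eq2−eq3 (x²,y² cancel):
  136.340·x + 89.012·y = 5141.859612
  -1.834·x + 158.870·y = 3877.127653
det = 136.340·158.870 − 89.012·-1.834 = 21823.583808
x = (5141.859612·158.870 − 89.012·3877.127653) / 21823.583808 = 21.617730
y = (136.340·3877.127653 − 5141.859612·-1.834) / 21823.583808 = 24.653960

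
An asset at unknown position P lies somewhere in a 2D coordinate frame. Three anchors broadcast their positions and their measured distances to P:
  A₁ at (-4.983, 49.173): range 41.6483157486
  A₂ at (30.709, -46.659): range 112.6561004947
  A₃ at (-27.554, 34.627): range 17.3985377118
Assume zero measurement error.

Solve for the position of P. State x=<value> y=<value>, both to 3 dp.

eq1: (x + 4.983)² + (y − 49.173)² = 41.6483157486²
eq2: (x − 30.709)² + (y + 46.659)² = 112.6561004947²
eq3: (x + 27.554)² + (y − 34.627)² = 17.3985377118²
eq3−eq1, eq3−eq2 (x²,y² cancel):
  45.142·x + 29.092·y = -947.310917
  116.526·x − 162.572·y = -11226.834947
det = 45.142·-162.572 − 29.092·116.526 = -10728.799616
x = (-947.310917·-162.572 − 29.092·-11226.834947) / -10728.799616 = -44.796933
y = (45.142·-11226.834947 − -947.310917·116.526) / -10728.799616 = 36.948722

x=-44.797 y=36.949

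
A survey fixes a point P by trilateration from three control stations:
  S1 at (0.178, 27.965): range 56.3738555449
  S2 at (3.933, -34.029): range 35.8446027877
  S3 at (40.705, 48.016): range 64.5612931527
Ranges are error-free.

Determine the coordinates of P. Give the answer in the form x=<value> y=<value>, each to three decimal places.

x=35.086 y=-16.300

eq1: (x − 0.178)² + (y − 27.965)² = 56.3738555449²
eq2: (x − 3.933)² + (y + 34.029)² = 35.8446027877²
eq3: (x − 40.705)² + (y − 48.016)² = 64.5612931527²
eq1−eq2, eq1−eq3 (x²,y² cancel):
  7.510·x − 123.988·y = 2284.544461
  81.054·x + 40.102·y = 2190.211387
det = 7.510·40.102 − -123.988·81.054 = 10350.889372
x = (2284.544461·40.102 − -123.988·2190.211387) / 10350.889372 = 35.086331
y = (7.510·2190.211387 − 2284.544461·81.054) / 10350.889372 = -16.300336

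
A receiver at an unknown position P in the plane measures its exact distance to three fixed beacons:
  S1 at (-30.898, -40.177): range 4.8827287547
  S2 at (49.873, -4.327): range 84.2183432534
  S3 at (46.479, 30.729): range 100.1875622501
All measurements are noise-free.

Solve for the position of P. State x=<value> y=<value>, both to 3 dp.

x=-28.088 y=-36.184

eq1: (x + 30.898)² + (y + 40.177)² = 4.8827287547²
eq2: (x − 49.873)² + (y + 4.327)² = 84.2183432534²
eq3: (x − 46.479)² + (y − 30.729)² = 100.1875622501²
eq3−eq1, eq3−eq2 (x²,y² cancel):
  -154.754·x − 141.812·y = 9478.015441
  6.788·x − 70.112·y = 2346.288465
det = -154.754·-70.112 − -141.812·6.788 = 11812.732304
x = (9478.015441·-70.112 − -141.812·2346.288465) / 11812.732304 = -28.087554
y = (-154.754·2346.288465 − 9478.015441·6.788) / 11812.732304 = -36.184202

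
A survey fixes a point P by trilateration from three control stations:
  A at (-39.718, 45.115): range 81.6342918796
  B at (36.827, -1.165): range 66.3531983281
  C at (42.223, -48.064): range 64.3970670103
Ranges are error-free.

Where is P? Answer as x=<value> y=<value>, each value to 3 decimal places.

eq1: (x + 39.718)² + (y − 45.115)² = 81.6342918796²
eq2: (x − 36.827)² + (y + 1.165)² = 66.3531983281²
eq3: (x − 42.223)² + (y + 48.064)² = 64.3970670103²
eq2−eq3, eq2−eq1 (x²,y² cancel):
  10.792·x − 93.798·y = 2991.109360
  -153.090·x + 92.560·y = -6.113087
det = 10.792·92.560 − -93.798·-153.090 = -13360.628300
x = (2991.109360·92.560 − -93.798·-6.113087) / -13360.628300 = -20.678944
y = (10.792·-6.113087 − 2991.109360·-153.090) / -13360.628300 = -34.268071

x=-20.679 y=-34.268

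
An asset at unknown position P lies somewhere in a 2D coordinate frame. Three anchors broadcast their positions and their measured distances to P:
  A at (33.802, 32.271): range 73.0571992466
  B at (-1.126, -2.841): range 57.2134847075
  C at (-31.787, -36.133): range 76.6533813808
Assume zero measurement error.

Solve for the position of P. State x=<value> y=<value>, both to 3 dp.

eq1: (x − 33.802)² + (y − 32.271)² = 73.0571992466²
eq2: (x + 1.126)² + (y + 2.841)² = 57.2134847075²
eq3: (x + 31.787)² + (y + 36.133)² = 76.6533813808²
eq3−eq1, eq3−eq2 (x²,y² cancel):
  131.178·x + 136.808·y = 406.372102
  61.322·x + 66.584·y = 295.690144
det = 131.178·66.584 − 136.808·61.322 = 345.015776
x = (406.372102·66.584 − 136.808·295.690144) / 345.015776 = -38.824013
y = (131.178·295.690144 − 406.372102·61.322) / 345.015776 = 40.196688

x=-38.824 y=40.197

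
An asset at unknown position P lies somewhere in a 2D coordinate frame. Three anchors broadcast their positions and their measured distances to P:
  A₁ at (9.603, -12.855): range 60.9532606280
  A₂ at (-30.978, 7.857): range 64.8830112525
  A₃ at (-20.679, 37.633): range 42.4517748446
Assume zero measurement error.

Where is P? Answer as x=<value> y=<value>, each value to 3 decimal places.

eq1: (x − 9.603)² + (y + 12.855)² = 60.9532606280²
eq2: (x + 30.978)² + (y − 7.857)² = 64.8830112525²
eq3: (x + 20.679)² + (y − 37.633)² = 42.4517748446²
eq1−eq2, eq1−eq3 (x²,y² cancel):
  -81.162·x + 41.424·y = 269.395131
  -60.564·x + 100.976·y = 3499.541890
det = -81.162·100.976 − 41.424·-60.564 = -5686.610976
x = (269.395131·100.976 − 41.424·3499.541890) / -5686.610976 = 20.708746
y = (-81.162·3499.541890 − 269.395131·-60.564) / -5686.610976 = 47.077983

x=20.709 y=47.078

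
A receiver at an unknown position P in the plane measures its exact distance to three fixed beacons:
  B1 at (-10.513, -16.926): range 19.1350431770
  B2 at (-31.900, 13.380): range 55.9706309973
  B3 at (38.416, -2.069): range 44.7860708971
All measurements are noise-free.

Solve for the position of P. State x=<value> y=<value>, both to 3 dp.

x=3.431 y=-30.030

eq1: (x + 10.513)² + (y + 16.926)² = 19.1350431770²
eq2: (x + 31.900)² + (y − 13.380)² = 55.9706309973²
eq3: (x − 38.416)² + (y + 2.069)² = 44.7860708971²
eq1−eq3, eq1−eq2 (x²,y² cancel):
  97.858·x + 29.714·y = -556.585097
  -42.774·x + 60.612·y = -1966.939902
det = 97.858·60.612 − 29.714·-42.774 = 7202.355732
x = (-556.585097·60.612 − 29.714·-1966.939902) / 7202.355732 = 3.430810
y = (97.858·-1966.939902 − -556.585097·-42.774) / 7202.355732 = -30.030199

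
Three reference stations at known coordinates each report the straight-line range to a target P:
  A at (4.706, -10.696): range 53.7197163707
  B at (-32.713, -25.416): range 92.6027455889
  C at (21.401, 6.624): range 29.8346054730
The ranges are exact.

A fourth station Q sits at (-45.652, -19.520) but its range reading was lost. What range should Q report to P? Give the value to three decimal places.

101.028

eq1: (x − 4.706)² + (y + 10.696)² = 53.7197163707²
eq2: (x + 32.713)² + (y + 25.416)² = 92.6027455889²
eq3: (x − 21.401)² + (y − 6.624)² = 29.8346054730²
eq3−eq2, eq3−eq1 (x²,y² cancel):
  -108.228·x − 64.080·y = -6470.931559
  -33.390·x − 34.640·y = -2361.033568
det = -108.228·-34.640 − -64.080·-33.390 = 1609.386720
x = (-6470.931559·-34.640 − -64.080·-2361.033568) / 1609.386720 = 45.270684
y = (-108.228·-2361.033568 − -6470.931559·-33.390) / 1609.386720 = 24.522096
|P − Q| = √((45.270684 − -45.652)² + (24.522096 − -19.520)²) = 101.027921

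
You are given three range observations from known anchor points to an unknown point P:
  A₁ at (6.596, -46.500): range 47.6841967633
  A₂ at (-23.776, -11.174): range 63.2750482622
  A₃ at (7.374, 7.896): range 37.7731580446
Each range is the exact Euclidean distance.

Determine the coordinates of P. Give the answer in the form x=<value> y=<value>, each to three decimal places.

x=39.494 y=-11.982

eq1: (x − 6.596)² + (y + 46.500)² = 47.6841967633²
eq2: (x + 23.776)² + (y + 11.174)² = 63.2750482622²
eq3: (x − 7.374)² + (y − 7.896)² = 37.7731580446²
eq1−eq3, eq1−eq2 (x²,y² cancel):
  1.556·x + 108.792·y = -1242.063372
  -60.744·x + 70.652·y = -3245.549876
det = 1.556·70.652 − 108.792·-60.744 = 6718.395760
x = (-1242.063372·70.652 − 108.792·-3245.549876) / 6718.395760 = 39.493893
y = (1.556·-3245.549876 − -1242.063372·-60.744) / 6718.395760 = -11.981725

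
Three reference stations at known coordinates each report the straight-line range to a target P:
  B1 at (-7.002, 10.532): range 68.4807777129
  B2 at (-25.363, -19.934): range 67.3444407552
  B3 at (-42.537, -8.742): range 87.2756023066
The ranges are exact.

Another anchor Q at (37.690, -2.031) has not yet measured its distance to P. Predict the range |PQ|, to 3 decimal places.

eq1: (x + 7.002)² + (y − 10.532)² = 68.4807777129²
eq2: (x + 25.363)² + (y + 19.934)² = 67.3444407552²
eq3: (x + 42.537)² + (y + 8.742)² = 87.2756023066²
eq1−eq3, eq1−eq2 (x²,y² cancel):
  -71.070·x − 38.548·y = -1201.545937
  -36.722·x − 60.932·y = 1035.038313
det = -71.070·-60.932 − -38.548·-36.722 = 2914.877584
x = (-1201.545937·-60.932 − -38.548·1035.038313) / 2914.877584 = 38.804804
y = (-71.070·1035.038313 − -1201.545937·-36.722) / 2914.877584 = -40.373340
|P − Q| = √((38.804804 − 37.690)² + (-40.373340 − -2.031)²) = 38.358543

38.359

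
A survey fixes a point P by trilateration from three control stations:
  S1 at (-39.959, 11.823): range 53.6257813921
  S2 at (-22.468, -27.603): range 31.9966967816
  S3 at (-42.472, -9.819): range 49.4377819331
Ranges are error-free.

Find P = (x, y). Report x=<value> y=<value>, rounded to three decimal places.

eq1: (x + 39.959)² + (y − 11.823)² = 53.6257813921²
eq2: (x + 22.468)² + (y + 27.603)² = 31.9966967816²
eq3: (x + 42.472)² + (y + 9.819)² = 49.4377819331²
eq1−eq3, eq1−eq2 (x²,y² cancel):
  -5.026·x − 43.284·y = 595.408682
  34.982·x − 78.852·y = 1382.167448
det = -5.026·-78.852 − -43.284·34.982 = 1910.471040
x = (595.408682·-78.852 − -43.284·1382.167448) / 1910.471040 = 6.739998
y = (-5.026·1382.167448 − 595.408682·34.982) / 1910.471040 = -14.538488

x=6.740 y=-14.538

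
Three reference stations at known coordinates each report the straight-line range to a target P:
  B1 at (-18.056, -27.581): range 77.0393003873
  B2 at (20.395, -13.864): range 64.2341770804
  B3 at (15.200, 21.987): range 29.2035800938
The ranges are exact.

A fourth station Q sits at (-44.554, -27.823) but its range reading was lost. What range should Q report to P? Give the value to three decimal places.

87.492

eq1: (x + 18.056)² + (y + 27.581)² = 77.0393003873²
eq2: (x − 20.395)² + (y + 13.864)² = 64.2341770804²
eq3: (x − 15.200)² + (y − 21.987)² = 29.2035800938²
eq1−eq2, eq1−eq3 (x²,y² cancel):
  76.902·x + 27.434·y = 1330.460123
  66.512·x + 99.136·y = 4709.942186
det = 76.902·99.136 − 27.434·66.512 = 5799.066464
x = (1330.460123·99.136 − 27.434·4709.942186) / 5799.066464 = 0.462823
y = (76.902·4709.942186 − 1330.460123·66.512) / 5799.066464 = 47.199392
|P − Q| = √((0.462823 − -44.554)² + (47.199392 − -27.823)²) = 87.492135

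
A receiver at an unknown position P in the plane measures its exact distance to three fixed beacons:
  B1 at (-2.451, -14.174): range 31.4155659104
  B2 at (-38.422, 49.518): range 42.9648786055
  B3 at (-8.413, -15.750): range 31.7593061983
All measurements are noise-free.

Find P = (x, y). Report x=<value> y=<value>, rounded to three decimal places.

eq1: (x + 2.451)² + (y + 14.174)² = 31.4155659104²
eq2: (x + 38.422)² + (y − 49.518)² = 42.9648786055²
eq3: (x + 8.413)² + (y + 15.750)² = 31.7593061983²
eq3−eq2, eq3−eq1 (x²,y² cancel):
  -60.018·x + 130.536·y = 2772.114076
  11.924·x + 3.152·y = -90.215643
det = -60.018·3.152 − 130.536·11.924 = -1745.688000
x = (2772.114076·3.152 − 130.536·-90.215643) / -1745.688000 = -11.751294
y = (-60.018·-90.215643 − 2772.114076·11.924) / -1745.688000 = 15.833371

x=-11.751 y=15.833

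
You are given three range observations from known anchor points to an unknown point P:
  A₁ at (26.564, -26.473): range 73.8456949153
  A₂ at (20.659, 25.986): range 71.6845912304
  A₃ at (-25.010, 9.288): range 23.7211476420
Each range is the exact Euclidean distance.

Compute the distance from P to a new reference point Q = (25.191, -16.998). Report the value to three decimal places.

eq1: (x − 26.564)² + (y + 26.473)² = 73.8456949153²
eq2: (x − 20.659)² + (y − 25.986)² = 71.6845912304²
eq3: (x + 25.010)² + (y − 9.288)² = 23.7211476420²
eq3−eq2, eq3−eq1 (x²,y² cancel):
  91.338·x + 33.396·y = -4185.688341
  103.148·x − 71.522·y = -4195.795031
det = 91.338·-71.522 − 33.396·103.148 = -9977.407044
x = (-4185.688341·-71.522 − 33.396·-4195.795031) / -9977.407044 = -44.048676
y = (91.338·-4195.795031 − -4185.688341·103.148) / -9977.407044 = -4.861970
|P − Q| = √((-44.048676 − 25.191)² + (-4.861970 − -16.998)²) = 70.295206

70.295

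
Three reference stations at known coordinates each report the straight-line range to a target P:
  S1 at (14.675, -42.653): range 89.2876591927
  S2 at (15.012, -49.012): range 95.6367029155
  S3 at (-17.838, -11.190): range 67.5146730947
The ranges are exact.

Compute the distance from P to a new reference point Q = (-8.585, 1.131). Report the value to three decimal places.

52.207

eq1: (x − 14.675)² + (y + 42.653)² = 89.2876591927²
eq2: (x − 15.012)² + (y + 49.012)² = 95.6367029155²
eq3: (x + 17.838)² + (y + 11.190)² = 67.5146730947²
eq2−eq1, eq2−eq3 (x²,y² cancel):
  -0.674·x + 12.718·y = 581.190606
  -65.700·x + 75.644·y = 2404.021917
det = -0.674·75.644 − 12.718·-65.700 = 784.588544
x = (581.190606·75.644 − 12.718·2404.021917) / 784.588544 = 17.065291
y = (-0.674·2404.021917 − 581.190606·-65.700) / 784.588544 = 46.602659
|P − Q| = √((17.065291 − -8.585)² + (46.602659 − 1.131)²) = 52.207367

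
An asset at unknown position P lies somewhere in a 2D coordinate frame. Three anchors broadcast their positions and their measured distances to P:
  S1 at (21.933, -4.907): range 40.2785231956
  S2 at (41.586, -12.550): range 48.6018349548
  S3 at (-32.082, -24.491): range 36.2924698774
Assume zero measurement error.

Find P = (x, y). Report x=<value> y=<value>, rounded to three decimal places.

x=1.034 y=-39.339

eq1: (x − 21.933)² + (y + 4.907)² = 40.2785231956²
eq2: (x − 41.586)² + (y + 12.550)² = 48.6018349548²
eq3: (x + 32.082)² + (y + 24.491)² = 36.2924698774²
eq1−eq2, eq1−eq3 (x²,y² cancel):
  39.306·x − 15.286·y = 641.983828
  -108.030·x − 39.168·y = 1429.144728
det = 39.306·-39.168 − -15.286·-108.030 = -3190.883988
x = (641.983828·-39.168 − -15.286·1429.144728) / -3190.883988 = 1.033982
y = (39.306·1429.144728 − 641.983828·-108.030) / -3190.883988 = -39.339404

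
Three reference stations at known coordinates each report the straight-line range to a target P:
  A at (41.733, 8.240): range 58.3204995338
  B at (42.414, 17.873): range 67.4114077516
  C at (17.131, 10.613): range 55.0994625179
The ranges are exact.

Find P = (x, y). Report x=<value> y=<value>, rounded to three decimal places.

eq1: (x − 41.733)² + (y − 8.240)² = 58.3204995338²
eq2: (x − 42.414)² + (y − 17.873)² = 67.4114077516²
eq3: (x − 17.131)² + (y − 10.613)² = 55.0994625179²
eq3−eq1, eq3−eq2 (x²,y² cancel):
  49.204·x − 4.746·y = 1038.104063
  50.566·x + 14.520·y = 203.937470
det = 49.204·14.520 − -4.746·50.566 = 954.428316
x = (1038.104063·14.520 − -4.746·203.937470) / 954.428316 = 16.807085
y = (49.204·203.937470 − 1038.104063·50.566) / 954.428316 = -44.485510

x=16.807 y=-44.486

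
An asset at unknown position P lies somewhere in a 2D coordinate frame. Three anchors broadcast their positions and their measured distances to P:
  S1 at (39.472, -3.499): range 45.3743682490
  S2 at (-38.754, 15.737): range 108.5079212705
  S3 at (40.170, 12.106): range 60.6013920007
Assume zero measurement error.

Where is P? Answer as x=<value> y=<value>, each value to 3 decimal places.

eq1: (x − 39.472)² + (y + 3.499)² = 45.3743682490²
eq2: (x + 38.754)² + (y − 15.737)² = 108.5079212705²
eq3: (x − 40.170)² + (y − 12.106)² = 60.6013920007²
eq3−eq1, eq3−eq2 (x²,y² cancel):
  -1.396·x − 31.210·y = 1423.793067
  -157.848·x + 7.262·y = -8112.098717
det = -1.396·7.262 − -31.210·-157.848 = -4936.573832
x = (1423.793067·7.262 − -31.210·-8112.098717) / -4936.573832 = 49.191813
y = (-1.396·-8112.098717 − 1423.793067·-157.848) / -4936.573832 = -47.820085

x=49.192 y=-47.820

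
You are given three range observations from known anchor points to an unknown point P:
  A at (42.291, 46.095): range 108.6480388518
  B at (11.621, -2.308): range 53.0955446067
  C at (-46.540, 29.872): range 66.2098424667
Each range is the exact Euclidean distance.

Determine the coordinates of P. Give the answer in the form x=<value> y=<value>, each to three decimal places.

x=-30.672 y=-34.408

eq1: (x − 42.291)² + (y − 46.095)² = 108.6480388518²
eq2: (x − 11.621)² + (y + 2.308)² = 53.0955446067²
eq3: (x + 46.540)² + (y − 29.872)² = 66.2098424667²
eq3−eq2, eq3−eq1 (x²,y² cancel):
  116.322·x − 64.360·y = -1353.327097
  177.662·x + 32.446·y = -6565.683385
det = 116.322·32.446 − -64.360·177.662 = 15208.509932
x = (-1353.327097·32.446 − -64.360·-6565.683385) / 15208.509932 = -30.672133
y = (116.322·-6565.683385 − -1353.327097·177.662) / 15208.509932 = -34.408277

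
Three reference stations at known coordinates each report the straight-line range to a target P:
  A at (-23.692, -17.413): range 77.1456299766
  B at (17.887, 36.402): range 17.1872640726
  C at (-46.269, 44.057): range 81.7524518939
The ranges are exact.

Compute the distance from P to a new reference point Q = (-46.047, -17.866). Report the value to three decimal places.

eq1: (x + 23.692)² + (y + 17.413)² = 77.1456299766²
eq2: (x − 17.887)² + (y − 36.402)² = 17.1872640726²
eq3: (x + 46.269)² + (y − 44.057)² = 81.7524518939²
eq3−eq1, eq3−eq2 (x²,y² cancel):
  45.154·x − 122.940·y = -2485.301011
  128.312·x − 15.310·y = 3951.272107
det = 45.154·-15.310 − -122.940·128.312 = 15083.369540
x = (-2485.301011·-15.310 − -122.940·3951.272107) / 15083.369540 = 34.728271
y = (45.154·3951.272107 − -2485.301011·128.312) / 15083.369540 = 32.970729
|P − Q| = √((34.728271 − -46.047)² + (32.970729 − -17.866)²) = 95.441173

95.441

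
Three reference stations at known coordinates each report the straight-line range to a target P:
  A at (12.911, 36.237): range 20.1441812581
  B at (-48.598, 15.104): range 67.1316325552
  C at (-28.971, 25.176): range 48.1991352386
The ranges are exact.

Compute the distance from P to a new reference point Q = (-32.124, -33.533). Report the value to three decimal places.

eq1: (x − 12.911)² + (y − 36.237)² = 20.1441812581²
eq2: (x + 48.598)² + (y − 15.104)² = 67.1316325552²
eq3: (x + 28.971)² + (y − 25.176)² = 48.1991352386²
eq1−eq3, eq1−eq2 (x²,y² cancel):
  -83.764·x − 22.122·y = -1924.032872
  -123.018·x − 42.266·y = -2990.785721
det = -83.764·-42.266 − -22.122·-123.018 = 818.965028
x = (-1924.032872·-42.266 − -22.122·-2990.785721) / 818.965028 = 18.509962
y = (-83.764·-2990.785721 − -1924.032872·-123.018) / 818.965028 = 16.886557
|P − Q| = √((18.509962 − -32.124)² + (16.886557 − -33.533)²) = 71.455789

71.456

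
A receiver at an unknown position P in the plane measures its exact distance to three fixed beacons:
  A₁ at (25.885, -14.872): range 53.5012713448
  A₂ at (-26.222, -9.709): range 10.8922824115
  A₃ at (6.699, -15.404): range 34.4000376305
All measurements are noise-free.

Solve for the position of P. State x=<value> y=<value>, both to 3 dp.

eq1: (x − 25.885)² + (y + 14.872)² = 53.5012713448²
eq2: (x + 26.222)² + (y + 9.709)² = 10.8922824115²
eq3: (x − 6.699)² + (y + 15.404)² = 34.4000376305²
eq3−eq2, eq3−eq1 (x²,y² cancel):
  -65.842·x + 11.390·y = 1564.418921
  38.372·x + 1.064·y = -1069.973655
det = -65.842·1.064 − 11.390·38.372 = -507.112968
x = (1564.418921·1.064 − 11.390·-1069.973655) / -507.112968 = -27.314509
y = (-65.842·-1069.973655 − 1564.418921·38.372) / -507.112968 = -20.546354

x=-27.315 y=-20.546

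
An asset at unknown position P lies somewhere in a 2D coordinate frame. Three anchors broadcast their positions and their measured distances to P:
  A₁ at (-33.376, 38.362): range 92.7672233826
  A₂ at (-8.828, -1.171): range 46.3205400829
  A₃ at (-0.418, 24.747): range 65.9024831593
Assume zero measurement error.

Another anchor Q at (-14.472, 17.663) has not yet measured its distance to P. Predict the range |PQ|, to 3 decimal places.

65.132

eq1: (x + 33.376)² + (y − 38.362)² = 92.7672233826²
eq2: (x + 8.828)² + (y + 1.171)² = 46.3205400829²
eq3: (x + 0.418)² + (y − 24.747)² = 65.9024831593²
eq2−eq3, eq2−eq1 (x²,y² cancel):
  16.820·x + 51.836·y = -1664.260945
  -49.096·x + 79.066·y = -3953.869706
det = 16.820·79.066 − 51.836·-49.096 = 3874.830376
x = (-1664.260945·79.066 − 51.836·-3953.869706) / 3874.830376 = 18.934076
y = (16.820·-3953.869706 − -1664.260945·-49.096) / 3874.830376 = -38.250099
|P − Q| = √((18.934076 − -14.472)² + (-38.250099 − 17.663)²) = 65.132484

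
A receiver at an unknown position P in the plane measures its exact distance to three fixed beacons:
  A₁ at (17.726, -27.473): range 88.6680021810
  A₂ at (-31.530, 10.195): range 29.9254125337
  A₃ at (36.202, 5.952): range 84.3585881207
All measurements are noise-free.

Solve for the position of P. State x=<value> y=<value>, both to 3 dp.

eq1: (x − 17.726)² + (y + 27.473)² = 88.6680021810²
eq2: (x + 31.530)² + (y − 10.195)² = 29.9254125337²
eq3: (x − 36.202)² + (y − 5.952)² = 84.3585881207²
eq2−eq1, eq2−eq3 (x²,y² cancel):
  98.512·x − 75.336·y = -6995.586415
  135.464·x − 8.486·y = -5972.908891
det = 98.512·-8.486 − -75.336·135.464 = 9369.343072
x = (-6995.586415·-8.486 − -75.336·-5972.908891) / 9369.343072 = -41.690278
y = (98.512·-5972.908891 − -6995.586415·135.464) / 9369.343072 = 38.342807

x=-41.690 y=38.343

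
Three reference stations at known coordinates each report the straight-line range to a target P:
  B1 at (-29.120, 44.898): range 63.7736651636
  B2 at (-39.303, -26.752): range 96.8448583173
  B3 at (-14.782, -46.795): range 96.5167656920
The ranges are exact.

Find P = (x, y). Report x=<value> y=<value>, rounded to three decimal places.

eq1: (x + 29.120)² + (y − 44.898)² = 63.7736651636²
eq2: (x + 39.303)² + (y + 26.752)² = 96.8448583173²
eq3: (x + 14.782)² + (y + 46.795)² = 96.5167656920²
eq1−eq3, eq1−eq2 (x²,y² cancel):
  28.676·x − 183.386·y = -5703.930946
  -20.366·x − 143.300·y = -5915.255705
det = 28.676·-143.300 − -183.386·-20.366 = -7844.110076
x = (-5703.930946·-143.300 − -183.386·-5915.255705) / -7844.110076 = 34.089498
y = (28.676·-5915.255705 − -5703.930946·-20.366) / -7844.110076 = 36.433978

x=34.089 y=36.434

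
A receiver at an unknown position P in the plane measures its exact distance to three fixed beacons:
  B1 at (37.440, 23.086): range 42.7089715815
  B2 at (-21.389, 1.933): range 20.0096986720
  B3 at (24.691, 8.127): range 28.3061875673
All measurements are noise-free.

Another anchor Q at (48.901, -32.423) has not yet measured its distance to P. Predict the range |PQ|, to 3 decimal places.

eq1: (x − 37.440)² + (y − 23.086)² = 42.7089715815²
eq2: (x + 21.389)² + (y − 1.933)² = 20.0096986720²
eq3: (x − 24.691)² + (y − 8.127)² = 28.3061875673²
eq2−eq3, eq2−eq1 (x²,y² cancel):
  92.160·x + 12.388·y = -186.384414
  117.658·x + 42.306·y = 49.822973
det = 92.160·42.306 − 12.388·117.658 = 2441.373656
x = (-186.384414·42.306 − 12.388·49.822973) / 2441.373656 = -3.482624
y = (92.160·49.822973 − -186.384414·117.658) / 2441.373656 = 10.863271
|P − Q| = √((-3.482624 − 48.901)² + (10.863271 − -32.423)²) = 67.953994

67.954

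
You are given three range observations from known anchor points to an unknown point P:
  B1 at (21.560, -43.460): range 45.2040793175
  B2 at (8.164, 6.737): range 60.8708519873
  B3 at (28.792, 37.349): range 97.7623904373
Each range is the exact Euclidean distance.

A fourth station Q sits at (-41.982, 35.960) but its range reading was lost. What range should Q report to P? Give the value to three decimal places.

83.196

eq1: (x − 21.560)² + (y + 43.460)² = 45.2040793175²
eq2: (x − 8.164)² + (y − 6.737)² = 60.8708519873²
eq3: (x − 28.792)² + (y − 37.349)² = 97.7623904373²
eq3−eq1, eq3−eq2 (x²,y² cancel):
  -14.464·x − 161.618·y = 7643.754332
  -41.256·x − 61.224·y = 3740.335362
det = -14.464·-61.224 − -161.618·-41.256 = -5782.168272
x = (7643.754332·-61.224 − -161.618·3740.335362) / -5782.168272 = -23.611265
y = (-14.464·3740.335362 − 7643.754332·-41.256) / -5782.168272 = -45.182102
|P − Q| = √((-23.611265 − -41.982)² + (-45.182102 − 35.960)²) = 83.195701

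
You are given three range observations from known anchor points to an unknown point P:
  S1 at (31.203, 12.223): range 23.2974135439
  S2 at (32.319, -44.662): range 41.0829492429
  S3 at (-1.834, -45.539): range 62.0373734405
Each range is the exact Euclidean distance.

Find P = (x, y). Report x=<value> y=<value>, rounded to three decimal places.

eq1: (x − 31.203)² + (y − 12.223)² = 23.2974135439²
eq2: (x − 32.319)² + (y + 44.662)² = 41.0829492429²
eq3: (x + 1.834)² + (y + 45.539)² = 62.0373734405²
eq1−eq3, eq1−eq2 (x²,y² cancel):
  -66.074·x − 115.524·y = -2351.731087
  2.232·x − 113.770·y = 771.143826
det = -66.074·-113.770 − -115.524·2.232 = 7775.088548
x = (-2351.731087·-113.770 − -115.524·771.143826) / 7775.088548 = 45.869840
y = (-66.074·771.143826 − -2351.731087·2.232) / 7775.088548 = -5.878196

x=45.870 y=-5.878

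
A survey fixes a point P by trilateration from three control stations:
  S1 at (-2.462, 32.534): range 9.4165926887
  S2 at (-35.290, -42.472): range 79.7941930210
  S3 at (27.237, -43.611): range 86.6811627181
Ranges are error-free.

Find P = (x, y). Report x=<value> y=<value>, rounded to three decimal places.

x=-11.795 y=33.785

eq1: (x + 2.462)² + (y − 32.534)² = 9.4165926887²
eq2: (x + 35.290)² + (y + 42.472)² = 79.7941930210²
eq3: (x − 27.237)² + (y + 43.611)² = 86.6811627181²
eq3−eq2, eq3−eq1 (x²,y² cancel):
  -125.054·x + 2.278·y = 1551.992124
  -59.398·x + 152.290·y = 5845.700862
det = -125.054·152.290 − 2.278·-59.398 = -18909.165016
x = (1551.992124·152.290 − 2.278·5845.700862) / -18909.165016 = -11.795147
y = (-125.054·5845.700862 − 1551.992124·-59.398) / -18909.165016 = 33.784836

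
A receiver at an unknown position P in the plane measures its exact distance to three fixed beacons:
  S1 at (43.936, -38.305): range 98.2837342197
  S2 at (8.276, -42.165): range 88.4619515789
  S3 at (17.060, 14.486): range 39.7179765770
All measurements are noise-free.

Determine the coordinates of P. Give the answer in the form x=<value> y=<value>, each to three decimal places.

eq1: (x − 43.936)² + (y + 38.305)² = 98.2837342197²
eq2: (x − 8.276)² + (y + 42.165)² = 88.4619515789²
eq3: (x − 17.060)² + (y − 14.486)² = 39.7179765770²
eq2−eq1, eq2−eq3 (x²,y² cancel):
  71.320·x + 7.720·y = -282.909815
  17.568·x + 113.302·y = 4902.507609
det = 71.320·113.302 − 7.720·17.568 = 7945.073680
x = (-282.909815·113.302 − 7.720·4902.507609) / 7945.073680 = -8.798107
y = (71.320·4902.507609 − -282.909815·17.568) / 7945.073680 = 44.633570

x=-8.798 y=44.634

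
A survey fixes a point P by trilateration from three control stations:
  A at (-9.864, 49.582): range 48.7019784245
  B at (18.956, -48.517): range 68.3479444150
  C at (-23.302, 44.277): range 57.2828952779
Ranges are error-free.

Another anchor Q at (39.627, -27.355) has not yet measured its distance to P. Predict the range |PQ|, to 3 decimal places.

eq1: (x + 9.864)² + (y − 49.582)² = 48.7019784245²
eq2: (x − 18.956)² + (y + 48.517)² = 68.3479444150²
eq3: (x + 23.302)² + (y − 44.277)² = 57.2828952779²
eq1−eq2, eq1−eq3 (x²,y² cancel):
  57.640·x − 196.198·y = -2142.002798
  -26.876·x − 10.610·y = -961.684676
det = 57.640·-10.610 − -196.198·-26.876 = -5884.577848
x = (-2142.002798·-10.610 − -196.198·-961.684676) / -5884.577848 = 28.201506
y = (57.640·-961.684676 − -2142.002798·-26.876) / -5884.577848 = 19.202732
|P − Q| = √((28.201506 − 39.627)² + (19.202732 − -27.355)²) = 47.939173

47.939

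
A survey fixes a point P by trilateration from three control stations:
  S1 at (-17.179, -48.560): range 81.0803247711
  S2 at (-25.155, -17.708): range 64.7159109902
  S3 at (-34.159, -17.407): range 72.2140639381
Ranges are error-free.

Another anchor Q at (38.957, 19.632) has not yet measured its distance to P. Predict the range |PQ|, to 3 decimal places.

eq1: (x + 17.179)² + (y + 48.560)² = 81.0803247711²
eq2: (x + 25.155)² + (y + 17.708)² = 64.7159109902²
eq3: (x + 34.159)² + (y + 17.407)² = 72.2140639381²
eq1−eq3, eq1−eq2 (x²,y² cancel):
  -33.960·x + 62.306·y = 175.797324
  -15.952·x + 61.704·y = 679.025578
det = -33.960·61.704 − 62.306·-15.952 = -1101.562528
x = (175.797324·61.704 − 62.306·679.025578) / -1101.562528 = 28.559404
y = (-33.960·679.025578 − 175.797324·-15.952) / -1101.562528 = 18.387871
|P − Q| = √((28.559404 − 38.957)² + (18.387871 − 19.632)²) = 10.471765

10.472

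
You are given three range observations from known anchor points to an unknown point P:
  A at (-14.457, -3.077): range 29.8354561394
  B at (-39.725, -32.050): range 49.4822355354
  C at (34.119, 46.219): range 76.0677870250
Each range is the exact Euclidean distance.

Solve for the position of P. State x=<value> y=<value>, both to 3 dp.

x=-36.241 y=17.309

eq1: (x + 14.457)² + (y + 3.077)² = 29.8354561394²
eq2: (x + 39.725)² + (y + 32.050)² = 49.4822355354²
eq3: (x − 34.119)² + (y − 46.219)² = 76.0677870250²
eq2−eq3, eq2−eq1 (x²,y² cancel):
  147.688·x + 156.538·y = -2642.792592
  50.536·x + 57.946·y = -828.468156
det = 147.688·57.946 − 156.538·50.536 = 647.124480
x = (-2642.792592·57.946 − 156.538·-828.468156) / 647.124480 = -36.241113
y = (147.688·-828.468156 − -2642.792592·50.536) / 647.124480 = 17.309438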